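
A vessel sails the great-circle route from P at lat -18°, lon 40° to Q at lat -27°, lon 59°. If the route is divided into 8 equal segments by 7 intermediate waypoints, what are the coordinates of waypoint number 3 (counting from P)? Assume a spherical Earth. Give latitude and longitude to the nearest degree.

≈ lat -22°, lon 47°

The haversine formula gives a central angle δ ≈ 0.344 rad (19.7°) between the endpoints.
Interpolate at f = 3/8 with slerp weights a = sin((1−f)δ)/sin δ ≈ 0.633, b = sin(fδ)/sin δ ≈ 0.381.
p = a·p₁ + b·p₂ ≈ (0.636, 0.678, -0.369); φ = arcsin(p_z) ≈ -21.63°, λ = atan2(p_y, p_x) ≈ 46.84°.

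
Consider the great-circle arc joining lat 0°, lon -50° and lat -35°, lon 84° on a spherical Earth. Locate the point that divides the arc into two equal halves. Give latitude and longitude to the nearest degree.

Write both endpoints as unit vectors p₁, p₂ with components (cos φ cos λ, cos φ sin λ, sin φ).
The central angle between the endpoints is δ = arccos(p₁·p₂) ≈ 2.176 rad (124.7°).
Interpolate at f = 1/2 with slerp weights a = sin((1−f)δ)/sin δ ≈ 1.077, b = sin(fδ)/sin δ ≈ 1.077.
p = a·p₁ + b·p₂ ≈ (0.785, 0.052, -0.618); φ = arcsin(p_z) ≈ -38.16°, λ = atan2(p_y, p_x) ≈ 3.82°.

≈ lat -38°, lon 4°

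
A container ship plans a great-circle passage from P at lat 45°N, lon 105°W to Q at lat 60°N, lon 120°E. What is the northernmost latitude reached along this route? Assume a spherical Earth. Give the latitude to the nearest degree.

≈ 74°N

The great circle lies in the plane with unit normal n̂ = (p₁ × p₂)/|p₁ × p₂|.
Here n̂_z ≈ -0.268; the vertex latitude is φ_max = arccos|n̂_z| ≈ 74.4°.
Check via Clairaut: cos φ_max = |cos φ₁| · sin C = cos(45.0°)·sin(22.3°) ≈ 0.268, again giving ≈ 74.4°.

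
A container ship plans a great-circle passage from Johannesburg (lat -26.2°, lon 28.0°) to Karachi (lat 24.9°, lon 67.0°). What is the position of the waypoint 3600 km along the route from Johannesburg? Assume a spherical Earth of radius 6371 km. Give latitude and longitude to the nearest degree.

The haversine formula gives a central angle δ ≈ 1.108 rad (63.5°) between the endpoints. The total great-circle distance is δ·R ≈ 1.108 × 6371 ≈ 7058 km, so the target fraction is f = 3600/7058 ≈ 0.510.
Interpolate at f ≈ 0.510 with slerp weights a = sin((1−f)δ)/sin δ ≈ 0.577, b = sin(fδ)/sin δ ≈ 0.598.
p = a·p₁ + b·p₂ ≈ (0.669, 0.743, -0.003); φ = arcsin(p_z) ≈ -0.17°, λ = atan2(p_y, p_x) ≈ 47.98°.

≈ lat 0°, lon 48°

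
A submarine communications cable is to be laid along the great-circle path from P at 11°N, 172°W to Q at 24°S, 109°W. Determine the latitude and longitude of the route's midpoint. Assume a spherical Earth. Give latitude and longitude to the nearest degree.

Convert each endpoint to a unit vector on the sphere (x = cos φ cos λ, y = cos φ sin λ, z = sin φ).
The central angle between the endpoints is δ = arccos(p₁·p₂) ≈ 1.235 rad (70.8°).
Interpolate at f = 1/2 with slerp weights a = sin((1−f)δ)/sin δ ≈ 0.613, b = sin(fδ)/sin δ ≈ 0.613.
p = a·p₁ + b·p₂ ≈ (-0.779, -0.613, -0.132); φ = arcsin(p_z) ≈ -7.61°, λ = atan2(p_y, p_x) ≈ -141.76°.

≈ 8°S, 142°W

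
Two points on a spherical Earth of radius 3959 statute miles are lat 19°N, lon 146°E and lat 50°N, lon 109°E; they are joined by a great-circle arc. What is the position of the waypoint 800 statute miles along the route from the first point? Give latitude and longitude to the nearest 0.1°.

The haversine formula gives a central angle δ ≈ 0.745 rad (42.7°) between the endpoints. The total great-circle distance is δ·R ≈ 0.745 × 3959 ≈ 2951 mi, so the target fraction is f = 800/2951 ≈ 0.271.
Interpolate at f ≈ 0.271 with slerp weights a = sin((1−f)δ)/sin δ ≈ 0.762, b = sin(fδ)/sin δ ≈ 0.296.
p = a·p₁ + b·p₂ ≈ (-0.659, 0.583, 0.475); φ = arcsin(p_z) ≈ 28.35°, λ = atan2(p_y, p_x) ≈ 138.53°.

≈ lat 28.3°N, lon 138.5°E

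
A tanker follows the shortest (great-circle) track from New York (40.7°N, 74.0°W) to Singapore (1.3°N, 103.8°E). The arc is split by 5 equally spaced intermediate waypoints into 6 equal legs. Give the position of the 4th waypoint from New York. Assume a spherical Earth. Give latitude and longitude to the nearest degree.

≈ 47°N, 101°E

From cos δ = sin φ₁ sin φ₂ + cos φ₁ cos φ₂ cos Δλ, the central angle is δ ≈ 2.408 rad (138.0°).
Interpolate at f = 4/6 with slerp weights a = sin((1−f)δ)/sin δ ≈ 1.074, b = sin(fδ)/sin δ ≈ 1.492.
p = a·p₁ + b·p₂ ≈ (-0.131, 0.666, 0.734); φ = arcsin(p_z) ≈ 47.23°, λ = atan2(p_y, p_x) ≈ 101.16°.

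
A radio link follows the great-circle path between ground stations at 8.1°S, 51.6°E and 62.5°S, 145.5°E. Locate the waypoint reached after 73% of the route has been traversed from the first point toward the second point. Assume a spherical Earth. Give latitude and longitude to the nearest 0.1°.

≈ 57.1°S, 100.3°E

From cos δ = sin φ₁ sin φ₂ + cos φ₁ cos φ₂ cos Δλ, the central angle is δ ≈ 1.477 rad (84.6°).
Interpolate at f = 0.73 with slerp weights a = sin((1−f)δ)/sin δ ≈ 0.390, b = sin(fδ)/sin δ ≈ 0.885.
p = a·p₁ + b·p₂ ≈ (-0.097, 0.534, -0.840); φ = arcsin(p_z) ≈ -57.13°, λ = atan2(p_y, p_x) ≈ 100.29°.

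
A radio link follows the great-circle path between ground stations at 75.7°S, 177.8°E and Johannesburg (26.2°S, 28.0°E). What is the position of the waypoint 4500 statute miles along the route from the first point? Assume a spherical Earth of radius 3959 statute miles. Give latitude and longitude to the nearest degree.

≈ 37°S, 30°E

Convert each endpoint to a unit vector on the sphere (x = cos φ cos λ, y = cos φ sin λ, z = sin φ).
The central angle between the endpoints is δ = arccos(p₁·p₂) ≈ 1.332 rad (76.3°). The total great-circle distance is δ·R ≈ 1.332 × 3959 ≈ 5274 mi, so the target fraction is f = 4500/5274 ≈ 0.853.
Interpolate at f ≈ 0.853 with slerp weights a = sin((1−f)δ)/sin δ ≈ 0.200, b = sin(fδ)/sin δ ≈ 0.934.
p = a·p₁ + b·p₂ ≈ (0.690, 0.395, -0.606); φ = arcsin(p_z) ≈ -37.30°, λ = atan2(p_y, p_x) ≈ 29.79°.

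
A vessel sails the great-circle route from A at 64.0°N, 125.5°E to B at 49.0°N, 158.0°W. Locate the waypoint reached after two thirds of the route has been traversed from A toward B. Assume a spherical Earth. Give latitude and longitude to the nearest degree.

Convert each endpoint to a unit vector on the sphere (x = cos φ cos λ, y = cos φ sin λ, z = sin φ).
The central angle between the endpoints is δ = arccos(p₁·p₂) ≈ 0.730 rad (41.8°).
Interpolate at f = 2/3 with slerp weights a = sin((1−f)δ)/sin δ ≈ 0.361, b = sin(fδ)/sin δ ≈ 0.701.
p = a·p₁ + b·p₂ ≈ (-0.519, -0.043, 0.854); φ = arcsin(p_z) ≈ 58.64°, λ = atan2(p_y, p_x) ≈ -175.21°.

≈ 59°N, 175°W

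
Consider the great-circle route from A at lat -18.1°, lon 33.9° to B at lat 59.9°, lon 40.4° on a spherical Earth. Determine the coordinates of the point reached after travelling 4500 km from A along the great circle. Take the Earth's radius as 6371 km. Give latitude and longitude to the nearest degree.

≈ lat 22°, lon 36°

Convert each endpoint to a unit vector on the sphere (x = cos φ cos λ, y = cos φ sin λ, z = sin φ).
The central angle between the endpoints is δ = arccos(p₁·p₂) ≈ 1.364 rad (78.2°). The total great-circle distance is δ·R ≈ 1.364 × 6371 ≈ 8693 km, so the target fraction is f = 4500/8693 ≈ 0.518.
Interpolate at f ≈ 0.518 with slerp weights a = sin((1−f)δ)/sin δ ≈ 0.625, b = sin(fδ)/sin δ ≈ 0.663.
p = a·p₁ + b·p₂ ≈ (0.746, 0.547, 0.380); φ = arcsin(p_z) ≈ 22.31°, λ = atan2(p_y, p_x) ≈ 36.23°.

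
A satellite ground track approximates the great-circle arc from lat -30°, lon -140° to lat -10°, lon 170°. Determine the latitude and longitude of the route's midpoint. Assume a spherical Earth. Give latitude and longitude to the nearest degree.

≈ lat -22°, lon -167°

From cos δ = sin φ₁ sin φ₂ + cos φ₁ cos φ₂ cos Δλ, the central angle is δ ≈ 0.883 rad (50.6°).
Interpolate at f = 1/2 with slerp weights a = sin((1−f)δ)/sin δ ≈ 0.553, b = sin(fδ)/sin δ ≈ 0.553.
p = a·p₁ + b·p₂ ≈ (-0.903, -0.213, -0.373); φ = arcsin(p_z) ≈ -21.87°, λ = atan2(p_y, p_x) ≈ -166.71°.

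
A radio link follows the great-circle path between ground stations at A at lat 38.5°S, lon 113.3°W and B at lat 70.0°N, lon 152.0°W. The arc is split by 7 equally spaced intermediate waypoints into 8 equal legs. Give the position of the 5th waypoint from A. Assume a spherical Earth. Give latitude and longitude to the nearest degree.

Write both endpoints as unit vectors p₁, p₂ with components (cos φ cos λ, cos φ sin λ, sin φ).
The central angle between the endpoints is δ = arccos(p₁·p₂) ≈ 1.956 rad (112.1°).
Interpolate at f = 5/8 with slerp weights a = sin((1−f)δ)/sin δ ≈ 0.723, b = sin(fδ)/sin δ ≈ 1.015.
p = a·p₁ + b·p₂ ≈ (-0.530, -0.682, 0.503); φ = arcsin(p_z) ≈ 30.23°, λ = atan2(p_y, p_x) ≈ -127.84°.

≈ lat 30°N, lon 128°W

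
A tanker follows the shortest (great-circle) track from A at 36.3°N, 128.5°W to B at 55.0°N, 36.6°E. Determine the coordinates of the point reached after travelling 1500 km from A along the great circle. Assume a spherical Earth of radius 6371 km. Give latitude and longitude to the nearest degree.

≈ 50°N, 125°W

Write both endpoints as unit vectors p₁, p₂ with components (cos φ cos λ, cos φ sin λ, sin φ).
The central angle between the endpoints is δ = arccos(p₁·p₂) ≈ 1.533 rad (87.8°). The total great-circle distance is δ·R ≈ 1.533 × 6371 ≈ 9764 km, so the target fraction is f = 1500/9764 ≈ 0.154.
Interpolate at f ≈ 0.154 with slerp weights a = sin((1−f)δ)/sin δ ≈ 0.963, b = sin(fδ)/sin δ ≈ 0.233.
p = a·p₁ + b·p₂ ≈ (-0.376, -0.528, 0.762); φ = arcsin(p_z) ≈ 49.61°, λ = atan2(p_y, p_x) ≈ -125.45°.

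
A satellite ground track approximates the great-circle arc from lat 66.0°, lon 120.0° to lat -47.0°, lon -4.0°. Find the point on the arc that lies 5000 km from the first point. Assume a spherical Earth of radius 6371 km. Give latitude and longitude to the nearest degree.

From cos δ = sin φ₁ sin φ₂ + cos φ₁ cos φ₂ cos Δλ, the central angle is δ ≈ 2.538 rad (145.4°). The total great-circle distance is δ·R ≈ 2.538 × 6371 ≈ 16169 km, so the target fraction is f = 5000/16169 ≈ 0.309.
Interpolate at f ≈ 0.309 with slerp weights a = sin((1−f)δ)/sin δ ≈ 1.732, b = sin(fδ)/sin δ ≈ 1.245.
p = a·p₁ + b·p₂ ≈ (0.495, 0.551, 0.672); φ = arcsin(p_z) ≈ 42.23°, λ = atan2(p_y, p_x) ≈ 48.09°.

≈ lat 42°, lon 48°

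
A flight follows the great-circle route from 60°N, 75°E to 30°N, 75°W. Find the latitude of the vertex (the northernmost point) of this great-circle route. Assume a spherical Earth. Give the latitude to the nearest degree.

The great circle lies in the plane with unit normal n̂ = (p₁ × p₂)/|p₁ × p₂|.
Here n̂_z ≈ -0.217; the vertex latitude is φ_max = arccos|n̂_z| ≈ 77.5°.
Check via Clairaut: cos φ_max = |cos φ₁| · sin C = cos(60.0°)·sin(25.7°) ≈ 0.217, again giving ≈ 77.5°.

≈ 77°N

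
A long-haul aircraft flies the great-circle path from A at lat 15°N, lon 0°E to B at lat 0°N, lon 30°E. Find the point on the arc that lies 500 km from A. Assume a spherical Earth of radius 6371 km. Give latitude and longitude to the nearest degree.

Convert each endpoint to a unit vector on the sphere (x = cos φ cos λ, y = cos φ sin λ, z = sin φ).
The central angle between the endpoints is δ = arccos(p₁·p₂) ≈ 0.580 rad (33.2°). The total great-circle distance is δ·R ≈ 0.580 × 6371 ≈ 3695 km, so the target fraction is f = 500/3695 ≈ 0.135.
Interpolate at f ≈ 0.135 with slerp weights a = sin((1−f)δ)/sin δ ≈ 0.877, b = sin(fδ)/sin δ ≈ 0.143.
p = a·p₁ + b·p₂ ≈ (0.971, 0.072, 0.227); φ = arcsin(p_z) ≈ 13.12°, λ = atan2(p_y, p_x) ≈ 4.21°.

≈ lat 13°N, lon 4°E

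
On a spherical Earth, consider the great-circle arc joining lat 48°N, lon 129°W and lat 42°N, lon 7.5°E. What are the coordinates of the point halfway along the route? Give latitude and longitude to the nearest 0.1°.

≈ lat 69.5°N, lon 53.3°W

The haversine formula gives a central angle δ ≈ 1.434 rad (82.2°) between the endpoints.
Interpolate at f = 1/2 with slerp weights a = sin((1−f)δ)/sin δ ≈ 0.663, b = sin(fδ)/sin δ ≈ 0.663.
p = a·p₁ + b·p₂ ≈ (0.209, -0.281, 0.937); φ = arcsin(p_z) ≈ 69.51°, λ = atan2(p_y, p_x) ≈ -53.27°.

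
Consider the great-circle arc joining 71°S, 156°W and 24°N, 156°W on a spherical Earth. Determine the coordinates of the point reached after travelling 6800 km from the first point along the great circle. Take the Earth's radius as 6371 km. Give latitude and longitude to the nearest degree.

From cos δ = sin φ₁ sin φ₂ + cos φ₁ cos φ₂ cos Δλ, the central angle is δ ≈ 1.658 rad (95.0°). The total great-circle distance is δ·R ≈ 1.658 × 6371 ≈ 10564 km, so the target fraction is f = 6800/10564 ≈ 0.644.
Interpolate at f ≈ 0.644 with slerp weights a = sin((1−f)δ)/sin δ ≈ 0.559, b = sin(fδ)/sin δ ≈ 0.879.
p = a·p₁ + b·p₂ ≈ (-0.900, -0.401, -0.171); φ = arcsin(p_z) ≈ -9.85°, λ = atan2(p_y, p_x) ≈ -156.00°.

≈ 10°S, 156°W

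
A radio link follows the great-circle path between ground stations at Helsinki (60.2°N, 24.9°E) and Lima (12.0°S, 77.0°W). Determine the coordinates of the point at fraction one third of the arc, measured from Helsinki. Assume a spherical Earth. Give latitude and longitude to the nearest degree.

Convert each endpoint to a unit vector on the sphere (x = cos φ cos λ, y = cos φ sin λ, z = sin φ).
The central angle between the endpoints is δ = arccos(p₁·p₂) ≈ 1.855 rad (106.3°).
Interpolate at f = 1/3 with slerp weights a = sin((1−f)δ)/sin δ ≈ 0.984, b = sin(fδ)/sin δ ≈ 0.604.
p = a·p₁ + b·p₂ ≈ (0.577, -0.370, 0.729); φ = arcsin(p_z) ≈ 46.77°, λ = atan2(p_y, p_x) ≈ -32.67°.

≈ 47°N, 33°W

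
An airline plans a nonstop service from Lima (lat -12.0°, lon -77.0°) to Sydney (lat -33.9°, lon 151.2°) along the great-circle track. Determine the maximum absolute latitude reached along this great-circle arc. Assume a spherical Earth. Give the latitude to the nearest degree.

The great circle lies in the plane with unit normal n̂ = (p₁ × p₂)/|p₁ × p₂|.
Here n̂_z ≈ -0.669; the vertex latitude is φ_max = arccos|n̂_z| ≈ 48.0°.

≈ -48°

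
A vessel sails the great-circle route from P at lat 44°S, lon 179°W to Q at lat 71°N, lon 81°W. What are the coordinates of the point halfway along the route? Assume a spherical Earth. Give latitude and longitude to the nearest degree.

≈ lat 19°N, lon 153°W

The haversine formula gives a central angle δ ≈ 2.331 rad (133.6°) between the endpoints.
Interpolate at f = 1/2 with slerp weights a = sin((1−f)δ)/sin δ ≈ 1.269, b = sin(fδ)/sin δ ≈ 1.269.
p = a·p₁ + b·p₂ ≈ (-0.848, -0.424, 0.318); φ = arcsin(p_z) ≈ 18.56°, λ = atan2(p_y, p_x) ≈ -153.44°.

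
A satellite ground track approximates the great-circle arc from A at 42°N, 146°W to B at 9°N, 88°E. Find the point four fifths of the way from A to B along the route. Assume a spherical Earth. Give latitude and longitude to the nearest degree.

≈ 25°N, 103°E

Convert each endpoint to a unit vector on the sphere (x = cos φ cos λ, y = cos φ sin λ, z = sin φ).
The central angle between the endpoints is δ = arccos(p₁·p₂) ≈ 1.904 rad (109.1°).
Interpolate at f = 4/5 with slerp weights a = sin((1−f)δ)/sin δ ≈ 0.393, b = sin(fδ)/sin δ ≈ 1.057.
p = a·p₁ + b·p₂ ≈ (-0.206, 0.880, 0.428); φ = arcsin(p_z) ≈ 25.37°, λ = atan2(p_y, p_x) ≈ 103.17°.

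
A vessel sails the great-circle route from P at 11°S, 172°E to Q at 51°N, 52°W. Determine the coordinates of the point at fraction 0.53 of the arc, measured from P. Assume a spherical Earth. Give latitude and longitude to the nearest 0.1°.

The haversine formula gives a central angle δ ≈ 2.205 rad (126.3°) between the endpoints.
Interpolate at f = 0.53 with slerp weights a = sin((1−f)δ)/sin δ ≈ 1.068, b = sin(fδ)/sin δ ≈ 1.143.
p = a·p₁ + b·p₂ ≈ (-0.596, -0.421, 0.684); φ = arcsin(p_z) ≈ 43.16°, λ = atan2(p_y, p_x) ≈ -144.78°.

≈ 43.2°N, 144.8°W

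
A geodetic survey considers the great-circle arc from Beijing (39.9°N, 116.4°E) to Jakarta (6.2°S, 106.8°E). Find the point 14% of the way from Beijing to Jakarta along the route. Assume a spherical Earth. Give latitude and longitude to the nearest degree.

From cos δ = sin φ₁ sin φ₂ + cos φ₁ cos φ₂ cos Δλ, the central angle is δ ≈ 0.819 rad (46.9°).
Interpolate at f = 0.14 with slerp weights a = sin((1−f)δ)/sin δ ≈ 0.886, b = sin(fδ)/sin δ ≈ 0.157.
p = a·p₁ + b·p₂ ≈ (-0.347, 0.758, 0.552); φ = arcsin(p_z) ≈ 33.49°, λ = atan2(p_y, p_x) ≈ 114.62°.

≈ 33°N, 115°E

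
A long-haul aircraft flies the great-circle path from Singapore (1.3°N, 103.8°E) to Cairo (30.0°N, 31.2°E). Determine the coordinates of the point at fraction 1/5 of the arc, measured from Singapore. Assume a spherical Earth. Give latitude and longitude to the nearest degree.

≈ (9°N, 91°E)

Convert each endpoint to a unit vector on the sphere (x = cos φ cos λ, y = cos φ sin λ, z = sin φ).
The central angle between the endpoints is δ = arccos(p₁·p₂) ≈ 1.297 rad (74.3°).
Interpolate at f = 1/5 with slerp weights a = sin((1−f)δ)/sin δ ≈ 0.895, b = sin(fδ)/sin δ ≈ 0.266.
p = a·p₁ + b·p₂ ≈ (-0.016, 0.988, 0.154); φ = arcsin(p_z) ≈ 8.83°, λ = atan2(p_y, p_x) ≈ 90.92°.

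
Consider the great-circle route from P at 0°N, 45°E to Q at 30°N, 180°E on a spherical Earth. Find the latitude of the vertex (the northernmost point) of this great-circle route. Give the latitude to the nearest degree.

The great circle lies in the plane with unit normal n̂ = (p₁ × p₂)/|p₁ × p₂|.
Here n̂_z ≈ +0.775; the vertex latitude is φ_max = arccos|n̂_z| ≈ 39.2°.

≈ 39°N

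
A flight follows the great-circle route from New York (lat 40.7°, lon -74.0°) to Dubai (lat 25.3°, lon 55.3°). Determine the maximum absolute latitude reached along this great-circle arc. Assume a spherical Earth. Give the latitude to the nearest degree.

≈ 58°

The great circle lies in the plane with unit normal n̂ = (p₁ × p₂)/|p₁ × p₂|.
Here n̂_z ≈ +0.537; the vertex latitude is φ_max = arccos|n̂_z| ≈ 57.5°.
Check via Clairaut: cos φ_max = |cos φ₁| · sin C = cos(40.7°)·sin(45.1°) ≈ 0.537, again giving ≈ 57.5°.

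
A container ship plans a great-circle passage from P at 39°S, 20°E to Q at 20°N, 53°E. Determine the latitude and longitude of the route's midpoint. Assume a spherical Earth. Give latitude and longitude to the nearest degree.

≈ 10°S, 38°E

Write both endpoints as unit vectors p₁, p₂ with components (cos φ cos λ, cos φ sin λ, sin φ).
The central angle between the endpoints is δ = arccos(p₁·p₂) ≈ 1.162 rad (66.6°).
Interpolate at f = 1/2 with slerp weights a = sin((1−f)δ)/sin δ ≈ 0.598, b = sin(fδ)/sin δ ≈ 0.598.
p = a·p₁ + b·p₂ ≈ (0.775, 0.608, -0.172); φ = arcsin(p_z) ≈ -9.90°, λ = atan2(p_y, p_x) ≈ 38.11°.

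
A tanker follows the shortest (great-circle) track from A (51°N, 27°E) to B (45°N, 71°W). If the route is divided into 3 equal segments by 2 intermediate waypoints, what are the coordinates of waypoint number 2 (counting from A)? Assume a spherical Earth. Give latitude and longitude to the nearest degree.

≈ (57°N, 44°W)

The haversine formula gives a central angle δ ≈ 1.061 rad (60.8°) between the endpoints.
Interpolate at f = 2/3 with slerp weights a = sin((1−f)δ)/sin δ ≈ 0.397, b = sin(fδ)/sin δ ≈ 0.745.
p = a·p₁ + b·p₂ ≈ (0.394, -0.384, 0.835); φ = arcsin(p_z) ≈ 56.60°, λ = atan2(p_y, p_x) ≈ -44.30°.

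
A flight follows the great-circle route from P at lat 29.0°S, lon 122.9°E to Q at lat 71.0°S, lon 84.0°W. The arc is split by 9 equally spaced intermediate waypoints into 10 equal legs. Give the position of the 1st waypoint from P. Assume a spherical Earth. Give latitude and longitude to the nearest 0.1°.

The haversine formula gives a central angle δ ≈ 1.365 rad (78.2°) between the endpoints.
Interpolate at f = 1/10 with slerp weights a = sin((1−f)δ)/sin δ ≈ 0.962, b = sin(fδ)/sin δ ≈ 0.139.
p = a·p₁ + b·p₂ ≈ (-0.452, 0.662, -0.598); φ = arcsin(p_z) ≈ -36.72°, λ = atan2(p_y, p_x) ≈ 124.36°.

≈ lat 36.7°S, lon 124.4°E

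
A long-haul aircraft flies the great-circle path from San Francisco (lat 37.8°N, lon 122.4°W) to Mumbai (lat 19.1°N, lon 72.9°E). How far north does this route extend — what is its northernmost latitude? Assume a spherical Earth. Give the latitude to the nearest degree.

≈ 77°N

The great circle lies in the plane with unit normal n̂ = (p₁ × p₂)/|p₁ × p₂|.
Here n̂_z ≈ -0.231; the vertex latitude is φ_max = arccos|n̂_z| ≈ 76.7°.
Check via Clairaut: cos φ_max = |cos φ₁| · sin C = cos(37.8°)·sin(17.0°) ≈ 0.231, again giving ≈ 76.7°.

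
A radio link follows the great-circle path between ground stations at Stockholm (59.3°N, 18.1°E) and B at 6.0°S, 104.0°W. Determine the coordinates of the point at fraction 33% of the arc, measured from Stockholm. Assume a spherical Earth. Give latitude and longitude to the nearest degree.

≈ 55°N, 53°W

The haversine formula gives a central angle δ ≈ 1.939 rad (111.1°) between the endpoints.
Interpolate at f = 0.33 with slerp weights a = sin((1−f)δ)/sin δ ≈ 1.032, b = sin(fδ)/sin δ ≈ 0.640.
p = a·p₁ + b·p₂ ≈ (0.347, -0.454, 0.821); φ = arcsin(p_z) ≈ 55.17°, λ = atan2(p_y, p_x) ≈ -52.59°.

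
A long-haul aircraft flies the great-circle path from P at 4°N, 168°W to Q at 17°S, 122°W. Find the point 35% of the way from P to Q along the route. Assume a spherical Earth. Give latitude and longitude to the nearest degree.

≈ 4°S, 152°W

The haversine formula gives a central angle δ ≈ 0.873 rad (50.0°) between the endpoints.
Interpolate at f = 0.35 with slerp weights a = sin((1−f)δ)/sin δ ≈ 0.701, b = sin(fδ)/sin δ ≈ 0.393.
p = a·p₁ + b·p₂ ≈ (-0.883, -0.464, -0.066); φ = arcsin(p_z) ≈ -3.78°, λ = atan2(p_y, p_x) ≈ -152.30°.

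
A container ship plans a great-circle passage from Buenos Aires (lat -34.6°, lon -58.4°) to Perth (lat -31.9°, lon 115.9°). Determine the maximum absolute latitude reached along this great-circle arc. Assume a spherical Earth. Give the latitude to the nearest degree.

≈ -86°

The great circle lies in the plane with unit normal n̂ = (p₁ × p₂)/|p₁ × p₂|.
Here n̂_z ≈ +0.076; the vertex latitude is φ_max = arccos|n̂_z| ≈ 85.7°.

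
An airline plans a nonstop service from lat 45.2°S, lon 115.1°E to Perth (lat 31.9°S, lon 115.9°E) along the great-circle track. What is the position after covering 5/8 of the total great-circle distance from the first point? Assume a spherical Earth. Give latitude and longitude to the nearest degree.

≈ lat 37°S, lon 116°E

Write both endpoints as unit vectors p₁, p₂ with components (cos φ cos λ, cos φ sin λ, sin φ).
The central angle between the endpoints is δ = arccos(p₁·p₂) ≈ 0.232 rad (13.3°).
Interpolate at f = 5/8 with slerp weights a = sin((1−f)δ)/sin δ ≈ 0.378, b = sin(fδ)/sin δ ≈ 0.628.
p = a·p₁ + b·p₂ ≈ (-0.346, 0.721, -0.600); φ = arcsin(p_z) ≈ -36.89°, λ = atan2(p_y, p_x) ≈ 115.63°.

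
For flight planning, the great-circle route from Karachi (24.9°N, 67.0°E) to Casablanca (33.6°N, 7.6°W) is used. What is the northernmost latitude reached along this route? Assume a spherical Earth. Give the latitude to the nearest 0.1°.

≈ 36.1°N

The great circle lies in the plane with unit normal n̂ = (p₁ × p₂)/|p₁ × p₂|.
Here n̂_z ≈ -0.808; the vertex latitude is φ_max = arccos|n̂_z| ≈ 36.1°.
Check via Clairaut: cos φ_max = |cos φ₁| · sin C = cos(24.9°)·sin(63.0°) ≈ 0.808, again giving ≈ 36.1°.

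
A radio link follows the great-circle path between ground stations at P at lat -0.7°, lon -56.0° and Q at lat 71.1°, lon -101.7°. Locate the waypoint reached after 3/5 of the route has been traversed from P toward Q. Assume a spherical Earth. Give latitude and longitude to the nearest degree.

≈ lat 44°, lon -70°

Write both endpoints as unit vectors p₁, p₂ with components (cos φ cos λ, cos φ sin λ, sin φ).
The central angle between the endpoints is δ = arccos(p₁·p₂) ≈ 1.354 rad (77.6°).
Interpolate at f = 3/5 with slerp weights a = sin((1−f)δ)/sin δ ≈ 0.528, b = sin(fδ)/sin δ ≈ 0.743.
p = a·p₁ + b·p₂ ≈ (0.246, -0.673, 0.697); φ = arcsin(p_z) ≈ 44.18°, λ = atan2(p_y, p_x) ≈ -69.91°.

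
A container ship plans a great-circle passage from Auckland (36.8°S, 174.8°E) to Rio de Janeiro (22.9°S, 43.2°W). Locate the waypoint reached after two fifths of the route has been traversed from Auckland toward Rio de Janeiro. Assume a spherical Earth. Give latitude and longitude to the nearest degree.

From cos δ = sin φ₁ sin φ₂ + cos φ₁ cos φ₂ cos Δλ, the central angle is δ ≈ 1.926 rad (110.4°).
Interpolate at f = 2/5 with slerp weights a = sin((1−f)δ)/sin δ ≈ 0.976, b = sin(fδ)/sin δ ≈ 0.743.
p = a·p₁ + b·p₂ ≈ (-0.280, -0.398, -0.874); φ = arcsin(p_z) ≈ -60.92°, λ = atan2(p_y, p_x) ≈ -125.10°.

≈ (61°S, 125°W)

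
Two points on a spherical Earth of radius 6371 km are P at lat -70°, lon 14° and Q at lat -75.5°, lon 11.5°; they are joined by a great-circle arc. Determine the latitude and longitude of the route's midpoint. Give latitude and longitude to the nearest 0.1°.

Convert each endpoint to a unit vector on the sphere (x = cos φ cos λ, y = cos φ sin λ, z = sin φ).
The central angle between the endpoints is δ = arccos(p₁·p₂) ≈ 0.097 rad (5.5°).
Interpolate at f = 1/2 with slerp weights a = sin((1−f)δ)/sin δ ≈ 0.501, b = sin(fδ)/sin δ ≈ 0.501.
p = a·p₁ + b·p₂ ≈ (0.289, 0.066, -0.955); φ = arcsin(p_z) ≈ -72.75°, λ = atan2(p_y, p_x) ≈ 12.94°.

≈ lat -72.8°, lon 12.9°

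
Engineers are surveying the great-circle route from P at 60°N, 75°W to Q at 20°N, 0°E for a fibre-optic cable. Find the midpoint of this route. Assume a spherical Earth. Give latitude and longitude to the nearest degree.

Write both endpoints as unit vectors p₁, p₂ with components (cos φ cos λ, cos φ sin λ, sin φ).
The central angle between the endpoints is δ = arccos(p₁·p₂) ≈ 1.140 rad (65.3°).
Interpolate at f = 1/2 with slerp weights a = sin((1−f)δ)/sin δ ≈ 0.594, b = sin(fδ)/sin δ ≈ 0.594.
p = a·p₁ + b·p₂ ≈ (0.635, -0.287, 0.717); φ = arcsin(p_z) ≈ 45.84°, λ = atan2(p_y, p_x) ≈ -24.31°.

≈ 46°N, 24°W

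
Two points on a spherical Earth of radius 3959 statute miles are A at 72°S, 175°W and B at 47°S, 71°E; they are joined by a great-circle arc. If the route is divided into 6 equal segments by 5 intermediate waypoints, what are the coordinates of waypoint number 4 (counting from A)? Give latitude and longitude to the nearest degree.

≈ 63°S, 85°E

Convert each endpoint to a unit vector on the sphere (x = cos φ cos λ, y = cos φ sin λ, z = sin φ).
The central angle between the endpoints is δ = arccos(p₁·p₂) ≈ 0.915 rad (52.4°).
Interpolate at f = 4/6 with slerp weights a = sin((1−f)δ)/sin δ ≈ 0.379, b = sin(fδ)/sin δ ≈ 0.723.
p = a·p₁ + b·p₂ ≈ (0.044, 0.456, -0.889); φ = arcsin(p_z) ≈ -62.74°, λ = atan2(p_y, p_x) ≈ 84.51°.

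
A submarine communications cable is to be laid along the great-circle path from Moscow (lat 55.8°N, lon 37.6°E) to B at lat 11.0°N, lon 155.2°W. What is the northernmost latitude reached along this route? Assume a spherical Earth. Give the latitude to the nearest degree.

The great circle lies in the plane with unit normal n̂ = (p₁ × p₂)/|p₁ × p₂|.
Here n̂_z ≈ +0.132; the vertex latitude is φ_max = arccos|n̂_z| ≈ 82.4°.
Check via Clairaut: cos φ_max = |cos φ₁| · sin C = cos(55.8°)·sin(13.6°) ≈ 0.132, again giving ≈ 82.4°.

≈ 82°N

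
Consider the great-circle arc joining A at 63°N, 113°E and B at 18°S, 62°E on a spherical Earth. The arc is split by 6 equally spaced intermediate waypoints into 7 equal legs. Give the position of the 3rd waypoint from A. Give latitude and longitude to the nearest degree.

≈ 30°N, 81°E

Write both endpoints as unit vectors p₁, p₂ with components (cos φ cos λ, cos φ sin λ, sin φ).
The central angle between the endpoints is δ = arccos(p₁·p₂) ≈ 1.574 rad (90.2°).
Interpolate at f = 3/7 with slerp weights a = sin((1−f)δ)/sin δ ≈ 0.783, b = sin(fδ)/sin δ ≈ 0.625.
p = a·p₁ + b·p₂ ≈ (0.140, 0.852, 0.505); φ = arcsin(p_z) ≈ 30.31°, λ = atan2(p_y, p_x) ≈ 80.67°.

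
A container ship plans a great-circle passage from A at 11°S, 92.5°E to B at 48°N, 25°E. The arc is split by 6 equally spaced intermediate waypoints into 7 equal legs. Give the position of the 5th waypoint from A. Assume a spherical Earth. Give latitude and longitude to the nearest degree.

Write both endpoints as unit vectors p₁, p₂ with components (cos φ cos λ, cos φ sin λ, sin φ).
The central angle between the endpoints is δ = arccos(p₁·p₂) ≈ 1.461 rad (83.7°).
Interpolate at f = 5/7 with slerp weights a = sin((1−f)δ)/sin δ ≈ 0.408, b = sin(fδ)/sin δ ≈ 0.869.
p = a·p₁ + b·p₂ ≈ (0.510, 0.646, 0.568); φ = arcsin(p_z) ≈ 34.63°, λ = atan2(p_y, p_x) ≈ 51.71°.

≈ 35°N, 52°E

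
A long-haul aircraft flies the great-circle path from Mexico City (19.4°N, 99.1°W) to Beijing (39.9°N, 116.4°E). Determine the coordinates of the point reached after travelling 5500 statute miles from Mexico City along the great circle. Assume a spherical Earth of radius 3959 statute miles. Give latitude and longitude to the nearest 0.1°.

≈ (60.9°N, 157.1°E)

The haversine formula gives a central angle δ ≈ 1.956 rad (112.1°) between the endpoints. The total great-circle distance is δ·R ≈ 1.956 × 3959 ≈ 7745 mi, so the target fraction is f = 5500/7745 ≈ 0.710.
Interpolate at f ≈ 0.710 with slerp weights a = sin((1−f)δ)/sin δ ≈ 0.580, b = sin(fδ)/sin δ ≈ 1.061.
p = a·p₁ + b·p₂ ≈ (-0.449, 0.189, 0.873); φ = arcsin(p_z) ≈ 60.86°, λ = atan2(p_y, p_x) ≈ 157.10°.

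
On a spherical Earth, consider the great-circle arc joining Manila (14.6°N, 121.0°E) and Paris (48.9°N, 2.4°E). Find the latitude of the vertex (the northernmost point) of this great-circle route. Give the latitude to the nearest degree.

The great circle lies in the plane with unit normal n̂ = (p₁ × p₂)/|p₁ × p₂|.
Here n̂_z ≈ -0.562; the vertex latitude is φ_max = arccos|n̂_z| ≈ 55.8°.
Check via Clairaut: cos φ_max = |cos φ₁| · sin C = cos(14.6°)·sin(35.5°) ≈ 0.562, again giving ≈ 55.8°.

≈ 56°N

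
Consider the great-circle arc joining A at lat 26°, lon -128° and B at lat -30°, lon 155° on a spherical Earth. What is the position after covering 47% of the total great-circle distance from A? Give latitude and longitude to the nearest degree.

≈ lat -1°, lon -164°

From cos δ = sin φ₁ sin φ₂ + cos φ₁ cos φ₂ cos Δλ, the central angle is δ ≈ 1.615 rad (92.5°).
Interpolate at f = 0.47 with slerp weights a = sin((1−f)δ)/sin δ ≈ 0.756, b = sin(fδ)/sin δ ≈ 0.689.
p = a·p₁ + b·p₂ ≈ (-0.959, -0.283, -0.013); φ = arcsin(p_z) ≈ -0.75°, λ = atan2(p_y, p_x) ≈ -163.54°.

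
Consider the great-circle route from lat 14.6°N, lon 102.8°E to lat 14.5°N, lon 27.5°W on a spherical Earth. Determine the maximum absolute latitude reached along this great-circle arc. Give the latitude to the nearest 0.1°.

The great circle lies in the plane with unit normal n̂ = (p₁ × p₂)/|p₁ × p₂|.
Here n̂_z ≈ -0.851; the vertex latitude is φ_max = arccos|n̂_z| ≈ 31.7°.
Check via Clairaut: cos φ_max = |cos φ₁| · sin C = cos(14.6°)·sin(61.5°) ≈ 0.851, again giving ≈ 31.7°.

≈ 31.7°N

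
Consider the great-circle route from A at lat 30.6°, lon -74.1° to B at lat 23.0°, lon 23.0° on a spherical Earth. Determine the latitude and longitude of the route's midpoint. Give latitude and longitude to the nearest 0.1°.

Convert each endpoint to a unit vector on the sphere (x = cos φ cos λ, y = cos φ sin λ, z = sin φ).
The central angle between the endpoints is δ = arccos(p₁·p₂) ≈ 1.470 rad (84.2°).
Interpolate at f = 1/2 with slerp weights a = sin((1−f)δ)/sin δ ≈ 0.674, b = sin(fδ)/sin δ ≈ 0.674.
p = a·p₁ + b·p₂ ≈ (0.730, -0.315, 0.606); φ = arcsin(p_z) ≈ 37.33°, λ = atan2(p_y, p_x) ≈ -23.37°.

≈ lat 37.3°, lon -23.4°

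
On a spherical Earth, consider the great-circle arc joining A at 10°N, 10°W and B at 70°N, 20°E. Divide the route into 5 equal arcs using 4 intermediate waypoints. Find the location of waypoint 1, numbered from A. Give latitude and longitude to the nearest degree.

≈ 22°N, 7°W

The haversine formula gives a central angle δ ≈ 1.099 rad (62.9°) between the endpoints.
Interpolate at f = 1/5 with slerp weights a = sin((1−f)δ)/sin δ ≈ 0.865, b = sin(fδ)/sin δ ≈ 0.245.
p = a·p₁ + b·p₂ ≈ (0.917, -0.119, 0.380); φ = arcsin(p_z) ≈ 22.34°, λ = atan2(p_y, p_x) ≈ -7.41°.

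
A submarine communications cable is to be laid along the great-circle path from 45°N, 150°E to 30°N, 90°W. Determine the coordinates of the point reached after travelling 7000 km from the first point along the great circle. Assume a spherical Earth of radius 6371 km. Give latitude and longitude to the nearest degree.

The haversine formula gives a central angle δ ≈ 1.523 rad (87.3°) between the endpoints. The total great-circle distance is δ·R ≈ 1.523 × 6371 ≈ 9706 km, so the target fraction is f = 7000/9706 ≈ 0.721.
Interpolate at f ≈ 0.721 with slerp weights a = sin((1−f)δ)/sin δ ≈ 0.412, b = sin(fδ)/sin δ ≈ 0.892.
p = a·p₁ + b·p₂ ≈ (-0.253, -0.626, 0.737); φ = arcsin(p_z) ≈ 47.52°, λ = atan2(p_y, p_x) ≈ -111.96°.

≈ 48°N, 112°W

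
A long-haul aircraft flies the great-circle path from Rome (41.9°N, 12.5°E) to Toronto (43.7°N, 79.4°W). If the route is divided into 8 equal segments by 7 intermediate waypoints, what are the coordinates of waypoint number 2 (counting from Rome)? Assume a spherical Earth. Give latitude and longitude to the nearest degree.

≈ (50°N, 8°W)

Convert each endpoint to a unit vector on the sphere (x = cos φ cos λ, y = cos φ sin λ, z = sin φ).
The central angle between the endpoints is δ = arccos(p₁·p₂) ≈ 1.111 rad (63.7°).
Interpolate at f = 2/8 with slerp weights a = sin((1−f)δ)/sin δ ≈ 0.826, b = sin(fδ)/sin δ ≈ 0.306.
p = a·p₁ + b·p₂ ≈ (0.641, -0.084, 0.763); φ = arcsin(p_z) ≈ 49.73°, λ = atan2(p_y, p_x) ≈ -7.50°.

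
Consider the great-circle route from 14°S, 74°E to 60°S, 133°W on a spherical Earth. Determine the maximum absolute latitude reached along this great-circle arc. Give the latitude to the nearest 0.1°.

≈ 76.9°S

The great circle lies in the plane with unit normal n̂ = (p₁ × p₂)/|p₁ × p₂|.
Here n̂_z ≈ +0.226; the vertex latitude is φ_max = arccos|n̂_z| ≈ 76.9°.
Check via Clairaut: cos φ_max = |cos φ₁| · sin C = cos(14.0°)·sin(166.5°) ≈ 0.226, again giving ≈ 76.9°.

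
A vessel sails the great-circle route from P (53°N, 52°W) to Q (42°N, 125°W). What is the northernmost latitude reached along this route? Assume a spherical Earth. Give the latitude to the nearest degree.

The great circle lies in the plane with unit normal n̂ = (p₁ × p₂)/|p₁ × p₂|.
Here n̂_z ≈ -0.573; the vertex latitude is φ_max = arccos|n̂_z| ≈ 55.1°.

≈ 55°N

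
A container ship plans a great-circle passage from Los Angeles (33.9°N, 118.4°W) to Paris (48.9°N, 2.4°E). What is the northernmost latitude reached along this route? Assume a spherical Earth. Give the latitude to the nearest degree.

≈ 62°N

The great circle lies in the plane with unit normal n̂ = (p₁ × p₂)/|p₁ × p₂|.
Here n̂_z ≈ +0.473; the vertex latitude is φ_max = arccos|n̂_z| ≈ 61.7°.
Check via Clairaut: cos φ_max = |cos φ₁| · sin C = cos(33.9°)·sin(34.8°) ≈ 0.473, again giving ≈ 61.7°.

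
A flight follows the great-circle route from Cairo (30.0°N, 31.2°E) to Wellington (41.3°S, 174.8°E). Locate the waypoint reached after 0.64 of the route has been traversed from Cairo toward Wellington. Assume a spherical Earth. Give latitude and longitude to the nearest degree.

Convert each endpoint to a unit vector on the sphere (x = cos φ cos λ, y = cos φ sin λ, z = sin φ).
The central angle between the endpoints is δ = arccos(p₁·p₂) ≈ 2.594 rad (148.6°).
Interpolate at f = 0.64 with slerp weights a = sin((1−f)δ)/sin δ ≈ 1.544, b = sin(fδ)/sin δ ≈ 1.912.
p = a·p₁ + b·p₂ ≈ (-0.287, 0.823, -0.490); φ = arcsin(p_z) ≈ -29.37°, λ = atan2(p_y, p_x) ≈ 109.26°.

≈ 29°S, 109°E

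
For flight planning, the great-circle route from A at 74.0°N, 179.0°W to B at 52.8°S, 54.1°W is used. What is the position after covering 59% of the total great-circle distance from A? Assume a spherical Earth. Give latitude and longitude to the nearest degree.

Convert each endpoint to a unit vector on the sphere (x = cos φ cos λ, y = cos φ sin λ, z = sin φ).
The central angle between the endpoints is δ = arccos(p₁·p₂) ≈ 2.608 rad (149.4°).
Interpolate at f = 0.59 with slerp weights a = sin((1−f)δ)/sin δ ≈ 1.724, b = sin(fδ)/sin δ ≈ 1.965.
p = a·p₁ + b·p₂ ≈ (0.222, -0.971, 0.092); φ = arcsin(p_z) ≈ 5.28°, λ = atan2(p_y, p_x) ≈ -77.14°.

≈ 5°N, 77°W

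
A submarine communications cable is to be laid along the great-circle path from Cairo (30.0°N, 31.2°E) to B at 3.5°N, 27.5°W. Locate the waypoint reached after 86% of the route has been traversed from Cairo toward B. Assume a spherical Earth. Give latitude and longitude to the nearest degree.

Write both endpoints as unit vectors p₁, p₂ with components (cos φ cos λ, cos φ sin λ, sin φ).
The central angle between the endpoints is δ = arccos(p₁·p₂) ≈ 1.071 rad (61.3°).
Interpolate at f = 0.86 with slerp weights a = sin((1−f)δ)/sin δ ≈ 0.170, b = sin(fδ)/sin δ ≈ 0.907.
p = a·p₁ + b·p₂ ≈ (0.929, -0.342, 0.140); φ = arcsin(p_z) ≈ 8.07°, λ = atan2(p_y, p_x) ≈ -20.19°.

≈ 8°N, 20°W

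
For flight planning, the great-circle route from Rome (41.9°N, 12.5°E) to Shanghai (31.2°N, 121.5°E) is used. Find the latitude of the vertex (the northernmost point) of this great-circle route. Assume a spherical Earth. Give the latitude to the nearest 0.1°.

≈ 52.6°N

The great circle lies in the plane with unit normal n̂ = (p₁ × p₂)/|p₁ × p₂|.
Here n̂_z ≈ +0.608; the vertex latitude is φ_max = arccos|n̂_z| ≈ 52.6°.
Check via Clairaut: cos φ_max = |cos φ₁| · sin C = cos(41.9°)·sin(54.8°) ≈ 0.608, again giving ≈ 52.6°.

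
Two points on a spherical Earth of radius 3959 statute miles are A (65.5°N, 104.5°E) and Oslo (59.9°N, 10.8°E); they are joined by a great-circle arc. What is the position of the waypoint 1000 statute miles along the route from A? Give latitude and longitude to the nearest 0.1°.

The haversine formula gives a central angle δ ≈ 0.686 rad (39.3°) between the endpoints. The total great-circle distance is δ·R ≈ 0.686 × 3959 ≈ 2716 mi, so the target fraction is f = 1000/2716 ≈ 0.368.
Interpolate at f ≈ 0.368 with slerp weights a = sin((1−f)δ)/sin δ ≈ 0.663, b = sin(fδ)/sin δ ≈ 0.395.
p = a·p₁ + b·p₂ ≈ (0.126, 0.303, 0.945); φ = arcsin(p_z) ≈ 70.84°, λ = atan2(p_y, p_x) ≈ 67.51°.

≈ (70.8°N, 67.5°E)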